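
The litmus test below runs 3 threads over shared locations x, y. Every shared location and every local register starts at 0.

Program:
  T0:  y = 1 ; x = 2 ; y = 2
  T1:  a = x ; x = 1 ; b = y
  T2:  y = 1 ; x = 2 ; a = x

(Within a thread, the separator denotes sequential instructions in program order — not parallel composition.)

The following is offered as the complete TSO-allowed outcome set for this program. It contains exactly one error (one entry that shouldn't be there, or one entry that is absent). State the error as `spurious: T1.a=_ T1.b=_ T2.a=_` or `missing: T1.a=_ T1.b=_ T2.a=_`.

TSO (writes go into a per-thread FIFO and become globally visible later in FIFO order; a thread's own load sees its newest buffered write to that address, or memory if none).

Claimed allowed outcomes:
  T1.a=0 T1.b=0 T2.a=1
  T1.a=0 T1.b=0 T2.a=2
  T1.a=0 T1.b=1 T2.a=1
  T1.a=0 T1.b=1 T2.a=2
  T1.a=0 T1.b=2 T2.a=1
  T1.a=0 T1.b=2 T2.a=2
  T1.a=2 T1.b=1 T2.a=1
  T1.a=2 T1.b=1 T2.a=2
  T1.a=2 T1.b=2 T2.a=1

missing: T1.a=2 T1.b=2 T2.a=2

outcome vector order: (T1.a,T1.b,T2.a)
under TSO → 0/0/1, 0/0/2, 0/1/1, 0/1/2, 0/2/1, 0/2/2, 2/1/1, 2/1/2, 2/2/1, 2/2/2
TSO∖claimed = {2/2/2}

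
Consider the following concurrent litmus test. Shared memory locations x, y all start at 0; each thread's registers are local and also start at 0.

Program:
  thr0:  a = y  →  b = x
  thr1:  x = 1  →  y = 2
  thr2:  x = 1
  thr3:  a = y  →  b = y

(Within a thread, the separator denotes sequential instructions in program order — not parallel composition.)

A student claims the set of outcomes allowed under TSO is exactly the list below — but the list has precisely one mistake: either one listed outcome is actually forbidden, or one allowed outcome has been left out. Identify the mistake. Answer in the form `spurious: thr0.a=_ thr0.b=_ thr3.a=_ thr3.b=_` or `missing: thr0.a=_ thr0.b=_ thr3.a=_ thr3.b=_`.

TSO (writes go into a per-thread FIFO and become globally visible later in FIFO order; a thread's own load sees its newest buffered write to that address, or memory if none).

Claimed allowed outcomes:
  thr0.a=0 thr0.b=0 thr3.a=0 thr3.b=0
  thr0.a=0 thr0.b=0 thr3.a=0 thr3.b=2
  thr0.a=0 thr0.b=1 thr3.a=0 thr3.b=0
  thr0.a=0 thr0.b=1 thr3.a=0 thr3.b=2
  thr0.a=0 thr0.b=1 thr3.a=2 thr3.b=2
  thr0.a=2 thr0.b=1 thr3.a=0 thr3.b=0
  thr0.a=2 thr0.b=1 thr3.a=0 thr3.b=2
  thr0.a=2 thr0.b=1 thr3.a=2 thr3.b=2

missing: thr0.a=0 thr0.b=0 thr3.a=2 thr3.b=2

outcome vector order: (thr0.a,thr0.b,thr3.a,thr3.b)
TSO: 9 outcomes — {0/0/0/0; 0/0/0/2; 0/0/2/2; 0/1/0/0; 0/1/0/2; 0/1/2/2; 2/1/0/0; 2/1/0/2; 2/1/2/2}
TSO∖claimed = {0/0/2/2}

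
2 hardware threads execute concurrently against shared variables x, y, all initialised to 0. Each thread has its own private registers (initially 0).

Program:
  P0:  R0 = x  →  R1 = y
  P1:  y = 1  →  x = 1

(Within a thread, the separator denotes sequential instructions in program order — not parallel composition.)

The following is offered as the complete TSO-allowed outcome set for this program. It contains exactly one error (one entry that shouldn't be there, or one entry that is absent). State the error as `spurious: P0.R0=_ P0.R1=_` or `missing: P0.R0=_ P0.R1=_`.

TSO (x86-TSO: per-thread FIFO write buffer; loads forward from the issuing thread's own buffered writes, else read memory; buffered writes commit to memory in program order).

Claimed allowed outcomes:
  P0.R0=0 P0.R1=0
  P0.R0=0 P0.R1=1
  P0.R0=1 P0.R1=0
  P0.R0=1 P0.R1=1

outcome vector order: (P0.R0,P0.R1)
[TSO] allowed = {00 01 11}
claimed∖TSO = {10}

spurious: P0.R0=1 P0.R1=0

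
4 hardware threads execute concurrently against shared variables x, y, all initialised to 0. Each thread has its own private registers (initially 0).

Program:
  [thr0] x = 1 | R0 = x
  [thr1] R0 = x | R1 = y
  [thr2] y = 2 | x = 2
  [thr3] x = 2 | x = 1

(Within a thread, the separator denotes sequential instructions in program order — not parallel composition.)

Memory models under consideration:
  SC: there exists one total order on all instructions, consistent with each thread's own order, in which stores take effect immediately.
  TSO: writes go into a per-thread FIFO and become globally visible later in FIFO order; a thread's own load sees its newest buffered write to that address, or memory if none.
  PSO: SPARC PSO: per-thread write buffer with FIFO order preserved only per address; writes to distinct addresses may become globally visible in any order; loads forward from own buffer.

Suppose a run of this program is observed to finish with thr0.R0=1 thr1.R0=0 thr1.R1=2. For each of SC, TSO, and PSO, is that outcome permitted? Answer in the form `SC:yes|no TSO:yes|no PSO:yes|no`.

SC:yes TSO:yes PSO:yes

outcome vector order: (thr0.R0,thr1.R0,thr1.R1)
SC: 12 outcomes — {1/0/0, 1/0/2, 1/1/0, 1/1/2, 1/2/0, 1/2/2, 2/0/0, 2/0/2, 2/1/0, 2/1/2, 2/2/0, 2/2/2}
TSO: 12 outcomes — {1/0/0, 1/0/2, 1/1/0, 1/1/2, 1/2/0, 1/2/2, 2/0/0, 2/0/2, 2/1/0, 2/1/2, 2/2/0, 2/2/2}
PSO: 12 outcomes — {1/0/0, 1/0/2, 1/1/0, 1/1/2, 1/2/0, 1/2/2, 2/0/0, 2/0/2, 2/1/0, 2/1/2, 2/2/0, 2/2/2}
target 1/0/2 ∈ {SC,TSO,PSO}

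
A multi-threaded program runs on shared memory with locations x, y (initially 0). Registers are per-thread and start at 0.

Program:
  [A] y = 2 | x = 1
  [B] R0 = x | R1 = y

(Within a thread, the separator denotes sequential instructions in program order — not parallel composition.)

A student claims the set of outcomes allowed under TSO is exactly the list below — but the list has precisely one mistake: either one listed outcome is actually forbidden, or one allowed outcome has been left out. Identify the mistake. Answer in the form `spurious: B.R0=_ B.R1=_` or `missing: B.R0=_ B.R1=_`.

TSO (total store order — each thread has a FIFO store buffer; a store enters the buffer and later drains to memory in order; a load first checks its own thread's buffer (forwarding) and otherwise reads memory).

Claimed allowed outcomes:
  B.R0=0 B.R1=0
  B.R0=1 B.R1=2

missing: B.R0=0 B.R1=2

outcome vector order: (B.R0,B.R1)
TSO: 3 outcomes — {(0,0); (0,2); (1,2)}
TSO∖claimed = {(0,2)}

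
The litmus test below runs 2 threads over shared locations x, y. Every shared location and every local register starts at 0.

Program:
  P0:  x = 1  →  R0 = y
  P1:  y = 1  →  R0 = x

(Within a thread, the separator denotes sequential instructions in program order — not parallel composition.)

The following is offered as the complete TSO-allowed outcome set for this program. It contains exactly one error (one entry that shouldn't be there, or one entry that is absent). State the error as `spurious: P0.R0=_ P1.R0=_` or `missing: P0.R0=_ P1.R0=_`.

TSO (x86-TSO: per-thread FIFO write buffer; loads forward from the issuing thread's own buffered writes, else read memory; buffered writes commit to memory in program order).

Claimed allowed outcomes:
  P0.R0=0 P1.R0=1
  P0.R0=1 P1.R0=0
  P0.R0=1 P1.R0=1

missing: P0.R0=0 P1.R0=0

outcome vector order: (P0.R0,P1.R0)
[TSO] allowed = {(0,0), (0,1), (1,0), (1,1)}
TSO∖claimed = {(0,0)}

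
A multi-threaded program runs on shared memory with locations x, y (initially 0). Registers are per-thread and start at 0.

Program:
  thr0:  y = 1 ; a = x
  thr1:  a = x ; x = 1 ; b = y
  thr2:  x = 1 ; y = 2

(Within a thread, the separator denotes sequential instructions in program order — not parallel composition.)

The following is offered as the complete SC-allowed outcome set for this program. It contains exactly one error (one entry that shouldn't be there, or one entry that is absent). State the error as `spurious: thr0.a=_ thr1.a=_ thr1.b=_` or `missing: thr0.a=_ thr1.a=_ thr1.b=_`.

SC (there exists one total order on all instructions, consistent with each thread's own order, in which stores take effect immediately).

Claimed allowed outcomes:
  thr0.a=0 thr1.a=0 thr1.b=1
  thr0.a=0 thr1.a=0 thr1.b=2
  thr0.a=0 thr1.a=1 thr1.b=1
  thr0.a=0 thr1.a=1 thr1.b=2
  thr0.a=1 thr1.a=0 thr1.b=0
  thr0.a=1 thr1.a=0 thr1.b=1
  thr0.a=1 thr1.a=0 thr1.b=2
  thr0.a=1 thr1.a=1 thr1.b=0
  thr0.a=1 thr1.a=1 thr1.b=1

missing: thr0.a=1 thr1.a=1 thr1.b=2

outcome vector order: (thr0.a,thr1.a,thr1.b)
[SC] allowed = {(0,0,1) (0,0,2) (0,1,1) (0,1,2) (1,0,0) (1,0,1) (1,0,2) (1,1,0) (1,1,1) (1,1,2)}
SC∖claimed = {(1,1,2)}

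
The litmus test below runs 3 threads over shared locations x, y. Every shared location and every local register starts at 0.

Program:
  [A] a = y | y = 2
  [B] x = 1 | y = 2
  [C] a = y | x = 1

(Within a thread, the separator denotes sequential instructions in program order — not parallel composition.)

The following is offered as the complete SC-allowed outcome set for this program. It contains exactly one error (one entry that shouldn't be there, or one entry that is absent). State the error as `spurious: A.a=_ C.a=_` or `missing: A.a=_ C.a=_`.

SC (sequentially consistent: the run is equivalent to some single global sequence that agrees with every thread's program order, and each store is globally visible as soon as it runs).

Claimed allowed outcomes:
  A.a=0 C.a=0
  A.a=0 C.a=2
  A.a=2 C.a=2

missing: A.a=2 C.a=0

outcome vector order: (A.a,C.a)
SC: 4 outcomes — {(0,0) (0,2) (2,0) (2,2)}
SC∖claimed = {(2,0)}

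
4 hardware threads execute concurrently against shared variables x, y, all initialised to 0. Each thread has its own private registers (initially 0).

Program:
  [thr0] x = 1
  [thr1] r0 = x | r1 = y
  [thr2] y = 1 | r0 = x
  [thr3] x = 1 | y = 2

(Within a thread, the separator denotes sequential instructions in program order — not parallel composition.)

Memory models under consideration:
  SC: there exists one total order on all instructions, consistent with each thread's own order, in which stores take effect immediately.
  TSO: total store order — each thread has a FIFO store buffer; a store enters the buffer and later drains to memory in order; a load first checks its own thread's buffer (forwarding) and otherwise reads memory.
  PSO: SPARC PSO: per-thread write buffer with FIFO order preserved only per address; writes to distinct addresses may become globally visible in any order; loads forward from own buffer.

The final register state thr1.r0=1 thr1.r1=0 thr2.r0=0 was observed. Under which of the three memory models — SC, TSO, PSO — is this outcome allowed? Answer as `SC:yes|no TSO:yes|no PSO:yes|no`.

outcome vector order: (thr1.r0,thr1.r1,thr2.r0)
under SC → <0 0 0> <0 0 1> <0 1 0> <0 1 1> <0 2 0> <0 2 1> <1 0 1> <1 1 0> <1 1 1> <1 2 0> <1 2 1>
under TSO → <0 0 0> <0 0 1> <0 1 0> <0 1 1> <0 2 0> <0 2 1> <1 0 0> <1 0 1> <1 1 0> <1 1 1> <1 2 0> <1 2 1>
under PSO → <0 0 0> <0 0 1> <0 1 0> <0 1 1> <0 2 0> <0 2 1> <1 0 0> <1 0 1> <1 1 0> <1 1 1> <1 2 0> <1 2 1>
target <1 0 0> ∈ {TSO,PSO}

SC:no TSO:yes PSO:yes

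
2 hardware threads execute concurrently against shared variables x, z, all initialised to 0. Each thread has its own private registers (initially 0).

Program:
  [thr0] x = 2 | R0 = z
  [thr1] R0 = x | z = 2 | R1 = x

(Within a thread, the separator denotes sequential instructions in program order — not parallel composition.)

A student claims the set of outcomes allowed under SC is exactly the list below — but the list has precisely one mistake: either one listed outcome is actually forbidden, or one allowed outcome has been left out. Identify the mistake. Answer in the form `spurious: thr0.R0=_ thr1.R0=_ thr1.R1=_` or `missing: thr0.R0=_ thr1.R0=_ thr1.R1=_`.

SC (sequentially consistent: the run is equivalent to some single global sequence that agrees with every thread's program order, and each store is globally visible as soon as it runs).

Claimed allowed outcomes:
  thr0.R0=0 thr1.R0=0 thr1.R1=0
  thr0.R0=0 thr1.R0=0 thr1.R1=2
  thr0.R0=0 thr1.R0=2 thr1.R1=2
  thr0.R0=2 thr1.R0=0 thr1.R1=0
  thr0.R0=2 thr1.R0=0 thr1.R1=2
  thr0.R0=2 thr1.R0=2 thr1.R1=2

outcome vector order: (thr0.R0,thr1.R0,thr1.R1)
SC: 5 outcomes — {(0,0,2); (0,2,2); (2,0,0); (2,0,2); (2,2,2)}
claimed∖SC = {(0,0,0)}

spurious: thr0.R0=0 thr1.R0=0 thr1.R1=0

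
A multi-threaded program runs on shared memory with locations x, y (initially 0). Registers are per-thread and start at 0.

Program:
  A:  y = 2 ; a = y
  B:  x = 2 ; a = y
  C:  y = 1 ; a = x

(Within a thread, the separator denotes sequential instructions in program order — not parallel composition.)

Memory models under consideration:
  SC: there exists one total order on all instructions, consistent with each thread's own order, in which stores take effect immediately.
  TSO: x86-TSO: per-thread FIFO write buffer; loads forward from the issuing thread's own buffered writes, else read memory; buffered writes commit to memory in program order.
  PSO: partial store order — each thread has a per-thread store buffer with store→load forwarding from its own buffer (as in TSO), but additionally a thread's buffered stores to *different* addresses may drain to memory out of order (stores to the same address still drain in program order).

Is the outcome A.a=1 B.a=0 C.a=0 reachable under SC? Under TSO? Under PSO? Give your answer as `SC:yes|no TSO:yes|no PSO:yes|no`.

outcome vector order: (A.a,B.a,C.a)
[SC] allowed = {102; 110; 112; 122; 202; 210; 212; 220; 222}
[TSO] allowed = {100; 102; 110; 112; 120; 122; 200; 202; 210; 212; 220; 222}
[PSO] allowed = {100; 102; 110; 112; 120; 122; 200; 202; 210; 212; 220; 222}
target 100 ∈ {TSO,PSO}

SC:no TSO:yes PSO:yes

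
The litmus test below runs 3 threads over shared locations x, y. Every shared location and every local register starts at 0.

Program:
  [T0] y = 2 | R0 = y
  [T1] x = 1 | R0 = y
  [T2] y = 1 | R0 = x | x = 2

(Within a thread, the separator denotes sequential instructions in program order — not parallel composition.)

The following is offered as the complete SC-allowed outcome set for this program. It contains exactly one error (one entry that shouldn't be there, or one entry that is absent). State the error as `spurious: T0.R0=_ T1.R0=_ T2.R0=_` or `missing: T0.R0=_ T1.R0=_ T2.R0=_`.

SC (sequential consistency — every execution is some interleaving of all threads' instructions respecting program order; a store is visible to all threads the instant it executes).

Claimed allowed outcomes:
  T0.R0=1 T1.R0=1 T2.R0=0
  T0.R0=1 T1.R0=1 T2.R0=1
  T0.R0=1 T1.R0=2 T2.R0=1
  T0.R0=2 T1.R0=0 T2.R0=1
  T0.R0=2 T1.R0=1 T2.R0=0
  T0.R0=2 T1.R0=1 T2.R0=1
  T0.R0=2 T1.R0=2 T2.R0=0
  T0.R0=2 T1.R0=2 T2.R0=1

missing: T0.R0=1 T1.R0=0 T2.R0=1

outcome vector order: (T0.R0,T1.R0,T2.R0)
SC (9): 1/0/1 1/1/0 1/1/1 1/2/1 2/0/1 2/1/0 2/1/1 2/2/0 2/2/1
SC∖claimed = {1/0/1}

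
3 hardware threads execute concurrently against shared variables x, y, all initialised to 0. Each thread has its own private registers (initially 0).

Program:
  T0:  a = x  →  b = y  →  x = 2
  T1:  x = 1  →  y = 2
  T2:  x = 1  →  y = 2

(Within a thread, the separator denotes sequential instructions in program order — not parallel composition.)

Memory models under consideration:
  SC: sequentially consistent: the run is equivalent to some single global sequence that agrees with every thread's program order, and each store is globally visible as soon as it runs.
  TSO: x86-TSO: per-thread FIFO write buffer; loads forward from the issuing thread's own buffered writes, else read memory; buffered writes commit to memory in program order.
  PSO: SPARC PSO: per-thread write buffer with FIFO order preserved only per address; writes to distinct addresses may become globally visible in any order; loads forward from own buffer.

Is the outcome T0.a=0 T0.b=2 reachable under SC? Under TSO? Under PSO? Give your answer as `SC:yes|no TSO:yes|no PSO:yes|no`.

outcome vector order: (T0.a,T0.b)
SC (4): 00; 02; 10; 12
TSO (4): 00; 02; 10; 12
PSO (4): 00; 02; 10; 12
target 02 ∈ {SC,TSO,PSO}

SC:yes TSO:yes PSO:yes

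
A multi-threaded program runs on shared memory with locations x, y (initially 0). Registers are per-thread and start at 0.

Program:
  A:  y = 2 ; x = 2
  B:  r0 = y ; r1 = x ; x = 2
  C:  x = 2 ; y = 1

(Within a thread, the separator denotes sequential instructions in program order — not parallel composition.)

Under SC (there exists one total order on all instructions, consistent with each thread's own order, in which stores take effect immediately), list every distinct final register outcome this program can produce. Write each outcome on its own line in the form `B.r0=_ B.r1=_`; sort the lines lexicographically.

B.r0=0 B.r1=0
B.r0=0 B.r1=2
B.r0=1 B.r1=2
B.r0=2 B.r1=0
B.r0=2 B.r1=2

outcome vector order: (B.r0,B.r1)
|SC outcomes| = 5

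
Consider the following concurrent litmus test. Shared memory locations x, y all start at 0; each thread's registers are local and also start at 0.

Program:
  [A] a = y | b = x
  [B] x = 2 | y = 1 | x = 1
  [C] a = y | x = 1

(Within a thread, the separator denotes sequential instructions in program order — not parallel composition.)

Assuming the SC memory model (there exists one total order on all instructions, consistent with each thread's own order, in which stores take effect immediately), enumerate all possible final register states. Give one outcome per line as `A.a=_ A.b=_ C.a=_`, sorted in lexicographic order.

outcome vector order: (A.a,A.b,C.a)
|SC outcomes| = 10

A.a=0 A.b=0 C.a=0
A.a=0 A.b=0 C.a=1
A.a=0 A.b=1 C.a=0
A.a=0 A.b=1 C.a=1
A.a=0 A.b=2 C.a=0
A.a=0 A.b=2 C.a=1
A.a=1 A.b=1 C.a=0
A.a=1 A.b=1 C.a=1
A.a=1 A.b=2 C.a=0
A.a=1 A.b=2 C.a=1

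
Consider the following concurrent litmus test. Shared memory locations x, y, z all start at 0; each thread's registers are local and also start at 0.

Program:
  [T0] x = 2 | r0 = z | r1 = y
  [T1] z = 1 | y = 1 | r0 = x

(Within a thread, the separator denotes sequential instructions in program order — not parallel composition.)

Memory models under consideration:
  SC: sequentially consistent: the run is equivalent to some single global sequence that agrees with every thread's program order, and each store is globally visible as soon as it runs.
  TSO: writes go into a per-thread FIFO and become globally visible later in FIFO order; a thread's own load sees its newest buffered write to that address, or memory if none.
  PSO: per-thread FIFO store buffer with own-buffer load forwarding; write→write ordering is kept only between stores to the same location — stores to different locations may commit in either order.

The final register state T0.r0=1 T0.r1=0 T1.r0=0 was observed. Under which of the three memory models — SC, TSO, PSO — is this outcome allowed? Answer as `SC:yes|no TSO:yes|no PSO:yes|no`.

outcome vector order: (T0.r0,T0.r1,T1.r0)
SC (5): (0,0,2) (0,1,2) (1,0,2) (1,1,0) (1,1,2)
TSO (8): (0,0,0) (0,0,2) (0,1,0) (0,1,2) (1,0,0) (1,0,2) (1,1,0) (1,1,2)
PSO (8): (0,0,0) (0,0,2) (0,1,0) (0,1,2) (1,0,0) (1,0,2) (1,1,0) (1,1,2)
target (1,0,0) ∈ {TSO,PSO}

SC:no TSO:yes PSO:yes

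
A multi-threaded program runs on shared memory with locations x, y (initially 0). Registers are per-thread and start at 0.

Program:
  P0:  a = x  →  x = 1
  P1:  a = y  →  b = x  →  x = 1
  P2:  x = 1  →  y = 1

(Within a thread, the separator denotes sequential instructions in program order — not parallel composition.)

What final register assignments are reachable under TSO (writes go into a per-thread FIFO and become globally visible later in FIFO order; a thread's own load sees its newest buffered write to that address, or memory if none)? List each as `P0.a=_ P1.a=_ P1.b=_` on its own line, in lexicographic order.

outcome vector order: (P0.a,P1.a,P1.b)
|TSO outcomes| = 6

P0.a=0 P1.a=0 P1.b=0
P0.a=0 P1.a=0 P1.b=1
P0.a=0 P1.a=1 P1.b=1
P0.a=1 P1.a=0 P1.b=0
P0.a=1 P1.a=0 P1.b=1
P0.a=1 P1.a=1 P1.b=1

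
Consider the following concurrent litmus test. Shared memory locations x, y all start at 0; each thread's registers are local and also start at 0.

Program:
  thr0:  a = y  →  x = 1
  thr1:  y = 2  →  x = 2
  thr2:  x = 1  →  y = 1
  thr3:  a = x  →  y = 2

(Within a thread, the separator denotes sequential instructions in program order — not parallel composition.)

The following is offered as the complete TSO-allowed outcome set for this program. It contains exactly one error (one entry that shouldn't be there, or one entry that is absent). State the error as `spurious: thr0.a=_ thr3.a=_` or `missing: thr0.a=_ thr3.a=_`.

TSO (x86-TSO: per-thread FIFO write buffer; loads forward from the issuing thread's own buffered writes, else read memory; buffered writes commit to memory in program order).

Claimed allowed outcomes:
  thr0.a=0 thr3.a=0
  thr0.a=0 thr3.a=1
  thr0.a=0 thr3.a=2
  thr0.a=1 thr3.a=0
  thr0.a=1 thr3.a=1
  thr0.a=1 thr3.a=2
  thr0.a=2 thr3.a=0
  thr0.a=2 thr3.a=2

missing: thr0.a=2 thr3.a=1

outcome vector order: (thr0.a,thr3.a)
[TSO] allowed = {<0 0>, <0 1>, <0 2>, <1 0>, <1 1>, <1 2>, <2 0>, <2 1>, <2 2>}
TSO∖claimed = {<2 1>}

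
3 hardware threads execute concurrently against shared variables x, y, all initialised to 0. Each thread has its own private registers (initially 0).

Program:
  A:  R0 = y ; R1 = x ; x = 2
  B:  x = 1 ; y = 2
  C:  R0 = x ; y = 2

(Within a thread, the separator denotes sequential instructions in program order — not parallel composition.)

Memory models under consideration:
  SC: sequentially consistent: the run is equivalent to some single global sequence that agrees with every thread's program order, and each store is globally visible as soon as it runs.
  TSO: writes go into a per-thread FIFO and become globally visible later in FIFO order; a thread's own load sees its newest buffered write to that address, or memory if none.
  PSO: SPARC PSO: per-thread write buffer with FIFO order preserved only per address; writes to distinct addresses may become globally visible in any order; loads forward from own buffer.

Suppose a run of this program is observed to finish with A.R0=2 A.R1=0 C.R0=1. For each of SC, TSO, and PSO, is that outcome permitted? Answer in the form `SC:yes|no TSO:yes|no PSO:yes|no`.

SC:no TSO:no PSO:yes

outcome vector order: (A.R0,A.R1,C.R0)
[SC] allowed = {<0 0 0>; <0 0 1>; <0 0 2>; <0 1 0>; <0 1 1>; <0 1 2>; <2 0 0>; <2 1 0>; <2 1 1>; <2 1 2>}
[TSO] allowed = {<0 0 0>; <0 0 1>; <0 0 2>; <0 1 0>; <0 1 1>; <0 1 2>; <2 0 0>; <2 1 0>; <2 1 1>; <2 1 2>}
[PSO] allowed = {<0 0 0>; <0 0 1>; <0 0 2>; <0 1 0>; <0 1 1>; <0 1 2>; <2 0 0>; <2 0 1>; <2 0 2>; <2 1 0>; <2 1 1>; <2 1 2>}
target <2 0 1> ∈ {PSO}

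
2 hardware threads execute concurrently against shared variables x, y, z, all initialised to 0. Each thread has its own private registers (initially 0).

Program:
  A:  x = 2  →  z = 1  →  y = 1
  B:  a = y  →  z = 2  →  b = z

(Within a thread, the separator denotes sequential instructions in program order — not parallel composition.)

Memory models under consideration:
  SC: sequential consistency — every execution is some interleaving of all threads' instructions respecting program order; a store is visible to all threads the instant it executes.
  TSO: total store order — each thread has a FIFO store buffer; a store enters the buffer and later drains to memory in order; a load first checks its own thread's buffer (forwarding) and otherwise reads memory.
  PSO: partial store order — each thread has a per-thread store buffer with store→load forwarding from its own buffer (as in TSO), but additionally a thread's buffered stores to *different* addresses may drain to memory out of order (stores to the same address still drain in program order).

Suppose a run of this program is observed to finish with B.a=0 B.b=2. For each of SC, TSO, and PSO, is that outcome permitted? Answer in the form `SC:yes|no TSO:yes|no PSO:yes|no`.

SC:yes TSO:yes PSO:yes

outcome vector order: (B.a,B.b)
under SC → 0/1 0/2 1/2
under TSO → 0/1 0/2 1/2
under PSO → 0/1 0/2 1/1 1/2
target 0/2 ∈ {SC,TSO,PSO}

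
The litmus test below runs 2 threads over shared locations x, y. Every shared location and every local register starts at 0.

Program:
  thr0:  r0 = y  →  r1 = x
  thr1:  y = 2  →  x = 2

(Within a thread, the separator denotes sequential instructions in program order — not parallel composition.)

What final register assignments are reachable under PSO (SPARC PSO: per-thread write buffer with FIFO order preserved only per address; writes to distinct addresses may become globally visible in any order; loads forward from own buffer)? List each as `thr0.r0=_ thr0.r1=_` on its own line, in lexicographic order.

thr0.r0=0 thr0.r1=0
thr0.r0=0 thr0.r1=2
thr0.r0=2 thr0.r1=0
thr0.r0=2 thr0.r1=2

outcome vector order: (thr0.r0,thr0.r1)
|PSO outcomes| = 4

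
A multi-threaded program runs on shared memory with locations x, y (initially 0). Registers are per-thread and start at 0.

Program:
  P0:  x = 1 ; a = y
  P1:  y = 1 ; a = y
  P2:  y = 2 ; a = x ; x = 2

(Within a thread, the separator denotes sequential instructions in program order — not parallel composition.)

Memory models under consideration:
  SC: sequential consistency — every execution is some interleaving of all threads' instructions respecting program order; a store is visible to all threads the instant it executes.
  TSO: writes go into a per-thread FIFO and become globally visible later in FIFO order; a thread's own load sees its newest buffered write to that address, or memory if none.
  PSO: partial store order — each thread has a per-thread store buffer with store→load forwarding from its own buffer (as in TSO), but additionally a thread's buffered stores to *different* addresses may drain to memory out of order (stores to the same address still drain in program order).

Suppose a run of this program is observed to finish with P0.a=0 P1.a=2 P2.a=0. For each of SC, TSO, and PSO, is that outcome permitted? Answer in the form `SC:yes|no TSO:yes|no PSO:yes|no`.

outcome vector order: (P0.a,P1.a,P2.a)
under SC → <0 1 1>, <0 2 1>, <1 1 0>, <1 1 1>, <1 2 1>, <2 1 0>, <2 1 1>, <2 2 0>, <2 2 1>
under TSO → <0 1 0>, <0 1 1>, <0 2 0>, <0 2 1>, <1 1 0>, <1 1 1>, <1 2 0>, <1 2 1>, <2 1 0>, <2 1 1>, <2 2 0>, <2 2 1>
under PSO → <0 1 0>, <0 1 1>, <0 2 0>, <0 2 1>, <1 1 0>, <1 1 1>, <1 2 0>, <1 2 1>, <2 1 0>, <2 1 1>, <2 2 0>, <2 2 1>
target <0 2 0> ∈ {TSO,PSO}

SC:no TSO:yes PSO:yes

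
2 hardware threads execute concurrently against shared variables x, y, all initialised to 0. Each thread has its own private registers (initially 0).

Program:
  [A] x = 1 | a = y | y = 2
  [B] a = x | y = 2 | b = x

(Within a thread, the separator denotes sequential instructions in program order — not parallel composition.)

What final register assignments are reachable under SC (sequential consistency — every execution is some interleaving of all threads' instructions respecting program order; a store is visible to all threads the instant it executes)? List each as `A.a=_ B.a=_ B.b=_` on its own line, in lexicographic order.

outcome vector order: (A.a,B.a,B.b)
|SC outcomes| = 5

A.a=0 B.a=0 B.b=1
A.a=0 B.a=1 B.b=1
A.a=2 B.a=0 B.b=0
A.a=2 B.a=0 B.b=1
A.a=2 B.a=1 B.b=1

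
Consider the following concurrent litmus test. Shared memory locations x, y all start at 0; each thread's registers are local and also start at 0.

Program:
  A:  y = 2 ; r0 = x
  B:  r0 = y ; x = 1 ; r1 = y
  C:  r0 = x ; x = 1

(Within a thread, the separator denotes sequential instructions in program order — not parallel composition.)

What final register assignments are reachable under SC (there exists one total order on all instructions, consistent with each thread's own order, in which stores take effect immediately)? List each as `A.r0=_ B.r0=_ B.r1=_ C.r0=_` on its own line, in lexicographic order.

A.r0=0 B.r0=0 B.r1=2 C.r0=0
A.r0=0 B.r0=0 B.r1=2 C.r0=1
A.r0=0 B.r0=2 B.r1=2 C.r0=0
A.r0=0 B.r0=2 B.r1=2 C.r0=1
A.r0=1 B.r0=0 B.r1=0 C.r0=0
A.r0=1 B.r0=0 B.r1=0 C.r0=1
A.r0=1 B.r0=0 B.r1=2 C.r0=0
A.r0=1 B.r0=0 B.r1=2 C.r0=1
A.r0=1 B.r0=2 B.r1=2 C.r0=0
A.r0=1 B.r0=2 B.r1=2 C.r0=1

outcome vector order: (A.r0,B.r0,B.r1,C.r0)
|SC outcomes| = 10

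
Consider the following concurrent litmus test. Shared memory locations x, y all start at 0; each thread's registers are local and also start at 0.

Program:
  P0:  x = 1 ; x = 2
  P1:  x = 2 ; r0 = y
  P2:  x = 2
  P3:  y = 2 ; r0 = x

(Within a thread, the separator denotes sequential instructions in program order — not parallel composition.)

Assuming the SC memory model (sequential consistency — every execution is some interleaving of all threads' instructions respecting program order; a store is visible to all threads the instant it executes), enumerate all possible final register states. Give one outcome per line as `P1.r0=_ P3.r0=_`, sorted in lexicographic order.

P1.r0=0 P3.r0=1
P1.r0=0 P3.r0=2
P1.r0=2 P3.r0=0
P1.r0=2 P3.r0=1
P1.r0=2 P3.r0=2

outcome vector order: (P1.r0,P3.r0)
|SC outcomes| = 5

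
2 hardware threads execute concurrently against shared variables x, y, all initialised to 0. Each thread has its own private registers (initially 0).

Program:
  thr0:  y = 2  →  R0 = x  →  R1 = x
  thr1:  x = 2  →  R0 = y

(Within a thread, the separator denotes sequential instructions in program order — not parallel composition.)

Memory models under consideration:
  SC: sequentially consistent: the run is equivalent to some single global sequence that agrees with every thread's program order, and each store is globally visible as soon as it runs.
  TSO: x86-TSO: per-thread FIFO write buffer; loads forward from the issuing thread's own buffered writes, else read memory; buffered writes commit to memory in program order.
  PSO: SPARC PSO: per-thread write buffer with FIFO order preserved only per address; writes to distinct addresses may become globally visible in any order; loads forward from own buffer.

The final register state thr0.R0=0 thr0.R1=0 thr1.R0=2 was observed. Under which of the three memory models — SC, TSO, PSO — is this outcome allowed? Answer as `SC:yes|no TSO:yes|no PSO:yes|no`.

outcome vector order: (thr0.R0,thr0.R1,thr1.R0)
SC: 4 outcomes — {0/0/2, 0/2/2, 2/2/0, 2/2/2}
TSO: 6 outcomes — {0/0/0, 0/0/2, 0/2/0, 0/2/2, 2/2/0, 2/2/2}
PSO: 6 outcomes — {0/0/0, 0/0/2, 0/2/0, 0/2/2, 2/2/0, 2/2/2}
target 0/0/2 ∈ {SC,TSO,PSO}

SC:yes TSO:yes PSO:yes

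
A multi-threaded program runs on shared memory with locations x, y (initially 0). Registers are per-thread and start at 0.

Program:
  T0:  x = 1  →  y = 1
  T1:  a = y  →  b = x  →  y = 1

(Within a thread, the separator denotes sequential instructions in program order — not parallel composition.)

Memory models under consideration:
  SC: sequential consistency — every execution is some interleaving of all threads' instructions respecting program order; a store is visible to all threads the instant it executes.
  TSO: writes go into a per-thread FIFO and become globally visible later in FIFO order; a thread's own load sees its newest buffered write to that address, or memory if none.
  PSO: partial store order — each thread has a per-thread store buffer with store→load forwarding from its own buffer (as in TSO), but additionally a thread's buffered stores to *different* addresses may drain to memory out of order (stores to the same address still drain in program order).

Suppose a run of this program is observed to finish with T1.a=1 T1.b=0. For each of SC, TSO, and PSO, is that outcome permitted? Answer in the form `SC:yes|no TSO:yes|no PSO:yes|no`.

outcome vector order: (T1.a,T1.b)
SC: 3 outcomes — {(0,0); (0,1); (1,1)}
TSO: 3 outcomes — {(0,0); (0,1); (1,1)}
PSO: 4 outcomes — {(0,0); (0,1); (1,0); (1,1)}
target (1,0) ∈ {PSO}

SC:no TSO:no PSO:yes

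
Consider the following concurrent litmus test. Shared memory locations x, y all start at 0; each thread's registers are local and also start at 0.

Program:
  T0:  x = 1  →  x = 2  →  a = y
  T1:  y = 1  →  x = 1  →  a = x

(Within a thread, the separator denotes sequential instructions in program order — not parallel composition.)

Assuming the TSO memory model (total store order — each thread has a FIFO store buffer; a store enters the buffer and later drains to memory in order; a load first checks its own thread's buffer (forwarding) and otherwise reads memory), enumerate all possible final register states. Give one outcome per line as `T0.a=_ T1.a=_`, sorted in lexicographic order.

outcome vector order: (T0.a,T1.a)
|TSO outcomes| = 4

T0.a=0 T1.a=1
T0.a=0 T1.a=2
T0.a=1 T1.a=1
T0.a=1 T1.a=2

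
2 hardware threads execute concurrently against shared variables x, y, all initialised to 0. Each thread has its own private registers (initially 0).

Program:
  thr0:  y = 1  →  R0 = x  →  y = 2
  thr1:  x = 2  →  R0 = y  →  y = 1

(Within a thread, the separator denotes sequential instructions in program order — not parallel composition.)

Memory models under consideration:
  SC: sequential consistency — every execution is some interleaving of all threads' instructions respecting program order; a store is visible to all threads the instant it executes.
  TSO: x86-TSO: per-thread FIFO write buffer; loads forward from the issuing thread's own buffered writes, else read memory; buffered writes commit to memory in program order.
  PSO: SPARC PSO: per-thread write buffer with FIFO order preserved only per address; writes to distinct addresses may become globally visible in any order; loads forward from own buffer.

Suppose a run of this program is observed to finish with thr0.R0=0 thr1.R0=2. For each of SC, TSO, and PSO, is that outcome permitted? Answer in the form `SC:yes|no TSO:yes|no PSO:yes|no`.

SC:yes TSO:yes PSO:yes

outcome vector order: (thr0.R0,thr1.R0)
SC: 5 outcomes — {<0 1>, <0 2>, <2 0>, <2 1>, <2 2>}
TSO: 6 outcomes — {<0 0>, <0 1>, <0 2>, <2 0>, <2 1>, <2 2>}
PSO: 6 outcomes — {<0 0>, <0 1>, <0 2>, <2 0>, <2 1>, <2 2>}
target <0 2> ∈ {SC,TSO,PSO}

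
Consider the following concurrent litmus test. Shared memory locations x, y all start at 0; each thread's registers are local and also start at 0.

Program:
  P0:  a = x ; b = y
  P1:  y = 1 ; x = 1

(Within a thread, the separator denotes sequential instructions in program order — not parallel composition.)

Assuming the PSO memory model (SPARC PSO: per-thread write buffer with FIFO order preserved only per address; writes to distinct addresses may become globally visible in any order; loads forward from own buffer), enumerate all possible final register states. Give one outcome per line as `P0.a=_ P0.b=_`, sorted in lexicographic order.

P0.a=0 P0.b=0
P0.a=0 P0.b=1
P0.a=1 P0.b=0
P0.a=1 P0.b=1

outcome vector order: (P0.a,P0.b)
|PSO outcomes| = 4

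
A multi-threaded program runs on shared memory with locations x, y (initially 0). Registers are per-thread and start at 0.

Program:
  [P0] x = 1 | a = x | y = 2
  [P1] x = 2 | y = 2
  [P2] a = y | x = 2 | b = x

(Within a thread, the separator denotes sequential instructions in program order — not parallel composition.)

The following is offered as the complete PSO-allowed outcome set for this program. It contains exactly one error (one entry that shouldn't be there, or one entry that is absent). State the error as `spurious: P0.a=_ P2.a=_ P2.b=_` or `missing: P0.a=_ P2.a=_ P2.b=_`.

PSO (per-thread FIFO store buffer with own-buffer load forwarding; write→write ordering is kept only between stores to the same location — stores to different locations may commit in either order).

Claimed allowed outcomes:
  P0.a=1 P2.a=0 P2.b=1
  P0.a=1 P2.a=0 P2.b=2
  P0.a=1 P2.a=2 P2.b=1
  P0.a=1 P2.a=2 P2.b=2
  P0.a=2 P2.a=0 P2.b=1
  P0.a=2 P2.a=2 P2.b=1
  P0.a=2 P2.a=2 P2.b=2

missing: P0.a=2 P2.a=0 P2.b=2

outcome vector order: (P0.a,P2.a,P2.b)
[PSO] allowed = {1/0/1 1/0/2 1/2/1 1/2/2 2/0/1 2/0/2 2/2/1 2/2/2}
PSO∖claimed = {2/0/2}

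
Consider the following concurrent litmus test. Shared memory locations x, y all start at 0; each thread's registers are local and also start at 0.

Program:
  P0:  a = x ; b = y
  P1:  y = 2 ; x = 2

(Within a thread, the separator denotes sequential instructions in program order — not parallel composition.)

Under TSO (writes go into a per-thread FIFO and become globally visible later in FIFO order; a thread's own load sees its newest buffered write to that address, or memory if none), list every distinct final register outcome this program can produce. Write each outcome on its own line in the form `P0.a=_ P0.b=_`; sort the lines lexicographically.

P0.a=0 P0.b=0
P0.a=0 P0.b=2
P0.a=2 P0.b=2

outcome vector order: (P0.a,P0.b)
|TSO outcomes| = 3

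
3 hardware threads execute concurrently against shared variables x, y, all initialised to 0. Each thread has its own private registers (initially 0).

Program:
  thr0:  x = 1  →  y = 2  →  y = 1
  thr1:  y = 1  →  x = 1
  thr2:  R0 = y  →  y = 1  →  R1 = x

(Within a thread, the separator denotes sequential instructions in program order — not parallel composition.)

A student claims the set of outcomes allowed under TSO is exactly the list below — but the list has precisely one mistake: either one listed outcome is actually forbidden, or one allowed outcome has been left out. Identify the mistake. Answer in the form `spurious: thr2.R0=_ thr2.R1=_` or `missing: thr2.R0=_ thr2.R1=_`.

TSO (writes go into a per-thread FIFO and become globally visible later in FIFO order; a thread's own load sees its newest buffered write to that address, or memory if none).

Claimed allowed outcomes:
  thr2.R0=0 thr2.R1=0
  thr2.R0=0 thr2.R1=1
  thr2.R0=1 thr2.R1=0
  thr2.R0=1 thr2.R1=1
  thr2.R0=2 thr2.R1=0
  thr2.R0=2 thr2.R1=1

outcome vector order: (thr2.R0,thr2.R1)
[TSO] allowed = {00; 01; 10; 11; 21}
claimed∖TSO = {20}

spurious: thr2.R0=2 thr2.R1=0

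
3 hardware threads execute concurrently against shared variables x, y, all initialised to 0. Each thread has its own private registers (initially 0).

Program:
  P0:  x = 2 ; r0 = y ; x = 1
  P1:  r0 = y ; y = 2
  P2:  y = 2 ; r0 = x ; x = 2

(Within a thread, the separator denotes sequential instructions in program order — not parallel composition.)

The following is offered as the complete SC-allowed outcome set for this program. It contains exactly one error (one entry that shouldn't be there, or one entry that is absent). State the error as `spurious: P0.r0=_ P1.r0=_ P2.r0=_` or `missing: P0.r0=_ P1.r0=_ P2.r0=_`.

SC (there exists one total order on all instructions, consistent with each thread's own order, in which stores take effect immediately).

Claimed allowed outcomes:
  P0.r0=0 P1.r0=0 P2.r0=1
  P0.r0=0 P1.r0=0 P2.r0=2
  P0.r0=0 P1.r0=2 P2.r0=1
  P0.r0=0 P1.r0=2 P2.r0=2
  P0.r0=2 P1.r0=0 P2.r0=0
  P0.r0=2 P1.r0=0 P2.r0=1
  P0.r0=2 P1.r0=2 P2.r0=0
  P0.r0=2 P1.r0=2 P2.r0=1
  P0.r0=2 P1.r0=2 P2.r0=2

missing: P0.r0=2 P1.r0=0 P2.r0=2

outcome vector order: (P0.r0,P1.r0,P2.r0)
SC (10): 001 002 021 022 200 201 202 220 221 222
SC∖claimed = {202}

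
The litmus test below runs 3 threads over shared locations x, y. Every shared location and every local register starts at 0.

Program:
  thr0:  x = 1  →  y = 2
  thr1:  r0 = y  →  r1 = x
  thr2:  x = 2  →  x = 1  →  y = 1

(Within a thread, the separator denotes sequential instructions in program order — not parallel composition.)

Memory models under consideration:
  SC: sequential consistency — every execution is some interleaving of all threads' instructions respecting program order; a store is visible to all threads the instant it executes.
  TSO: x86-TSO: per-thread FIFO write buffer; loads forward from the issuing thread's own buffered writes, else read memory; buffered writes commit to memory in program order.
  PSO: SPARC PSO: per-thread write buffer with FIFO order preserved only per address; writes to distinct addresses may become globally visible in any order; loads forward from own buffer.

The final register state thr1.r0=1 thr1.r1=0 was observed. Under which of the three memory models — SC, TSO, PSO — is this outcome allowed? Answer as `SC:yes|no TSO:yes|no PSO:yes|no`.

outcome vector order: (thr1.r0,thr1.r1)
SC (6): (0,0), (0,1), (0,2), (1,1), (2,1), (2,2)
TSO (6): (0,0), (0,1), (0,2), (1,1), (2,1), (2,2)
PSO (9): (0,0), (0,1), (0,2), (1,0), (1,1), (1,2), (2,0), (2,1), (2,2)
target (1,0) ∈ {PSO}

SC:no TSO:no PSO:yes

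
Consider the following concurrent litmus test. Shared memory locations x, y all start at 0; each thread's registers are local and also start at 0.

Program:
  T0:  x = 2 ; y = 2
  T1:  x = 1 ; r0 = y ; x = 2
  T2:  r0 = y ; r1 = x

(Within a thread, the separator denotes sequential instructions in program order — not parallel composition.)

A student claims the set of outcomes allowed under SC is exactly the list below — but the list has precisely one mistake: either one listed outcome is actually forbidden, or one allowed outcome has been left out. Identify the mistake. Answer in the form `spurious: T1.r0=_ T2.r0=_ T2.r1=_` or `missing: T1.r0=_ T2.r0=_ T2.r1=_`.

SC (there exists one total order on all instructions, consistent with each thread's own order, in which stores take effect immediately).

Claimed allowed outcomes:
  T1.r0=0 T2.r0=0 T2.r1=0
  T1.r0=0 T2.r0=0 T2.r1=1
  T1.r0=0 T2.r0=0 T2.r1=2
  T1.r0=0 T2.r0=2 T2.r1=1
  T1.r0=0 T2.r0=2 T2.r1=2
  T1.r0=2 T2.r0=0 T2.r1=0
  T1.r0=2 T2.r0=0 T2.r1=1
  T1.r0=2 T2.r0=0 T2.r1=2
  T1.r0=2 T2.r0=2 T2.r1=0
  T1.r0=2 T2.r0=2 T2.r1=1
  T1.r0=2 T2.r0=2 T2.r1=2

outcome vector order: (T1.r0,T2.r0,T2.r1)
SC (10): 000 001 002 021 022 200 201 202 221 222
claimed∖SC = {220}

spurious: T1.r0=2 T2.r0=2 T2.r1=0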